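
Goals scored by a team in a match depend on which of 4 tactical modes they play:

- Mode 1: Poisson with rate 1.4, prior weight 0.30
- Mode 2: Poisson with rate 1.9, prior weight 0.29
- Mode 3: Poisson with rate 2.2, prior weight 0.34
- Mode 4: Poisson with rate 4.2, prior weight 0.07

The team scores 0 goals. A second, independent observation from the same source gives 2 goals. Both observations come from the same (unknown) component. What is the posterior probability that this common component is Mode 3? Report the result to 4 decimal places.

0.2536

Posterior ∝ prior × likelihood, so P(k | x) ∝ P(Z=k) f_k(x); normalise over all components.
Since both observations come from the same component, the likelihood for component k is f_k(x₁)·f_k(x₂).
  L_1 = [e^(−1.4)·1.4^0/0! = 0.246597] × [0.241665] = 0.0595939
  L_2 = [e^(−1.9)·1.9^0/0! = 0.149569] × [0.269971] = 0.0403792
  L_3 = [e^(−2.2)·2.2^0/0! = 0.110803] × [0.268144] = 0.0297112
  L_4 = [e^(−4.2)·4.2^0/0! = 0.0149956] × [0.132261] = 0.00198333
Unnormalised posteriors:
  P(Z=1)·L_1 = 0.30 × 0.0595939 = 0.0178782
  P(Z=2)·L_2 = 0.29 × 0.0403792 = 0.01171
  P(Z=3)·L_3 = 0.34 × 0.0297112 = 0.0101018
  P(Z=4)·L_4 = 0.07 × 0.00198333 = 0.000138833
Normaliser: 0.0178782 + 0.01171 + 0.0101018 + 0.000138833 = 0.0398288
P(Mode 3 | x₁,x₂) = 0.0101018 / 0.0398288 ≈ 0.2536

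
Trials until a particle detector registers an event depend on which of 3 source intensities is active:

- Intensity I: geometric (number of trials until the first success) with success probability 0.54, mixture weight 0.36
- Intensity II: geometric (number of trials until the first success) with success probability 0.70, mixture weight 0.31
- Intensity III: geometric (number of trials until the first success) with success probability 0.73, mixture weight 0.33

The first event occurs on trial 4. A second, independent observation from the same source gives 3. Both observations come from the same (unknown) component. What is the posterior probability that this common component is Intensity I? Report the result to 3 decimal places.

0.777

By Bayes' theorem, P(k | x) = w_k f_k(x) / Σ_j w_j f_j(x).
Since both observations come from the same component, the likelihood for component k is f_k(x₁)·f_k(x₂).
  L_I = [0.0525614] × [0.114264] = 0.00600588
  L_II = [0.0189] × [0.063] = 0.0011907
  L_III = [0.0143686] × [0.053217] = 0.000764653
Weight by the priors:
  w_I·L_I = 0.36 × 0.00600588 = 0.00216212
  w_II·L_II = 0.31 × 0.0011907 = 0.000369117
  w_III·L_III = 0.33 × 0.000764653 = 0.000252336
Evidence: 0.00216212 + 0.000369117 + 0.000252336 = 0.00278357
P(Intensity I | x₁, x₂) ≈ 0.777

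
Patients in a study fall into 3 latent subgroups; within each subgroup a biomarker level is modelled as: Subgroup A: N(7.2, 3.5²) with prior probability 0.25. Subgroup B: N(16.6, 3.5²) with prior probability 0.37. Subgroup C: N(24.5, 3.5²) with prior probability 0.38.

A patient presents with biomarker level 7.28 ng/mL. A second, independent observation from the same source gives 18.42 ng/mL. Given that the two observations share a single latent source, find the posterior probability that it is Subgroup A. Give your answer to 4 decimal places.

0.1359

Apply Bayes' rule: the posterior for each component is proportional to its prior times its likelihood at x.
Since both observations come from the same component, the likelihood for component k is f_k(x₁)·f_k(x₂).
  p_A = [0.113954] × [0.000668815] = 7.62139e-05
  p_B = [0.00328922] × [0.0995693] = 0.000327505
  p_C = [6.31668e-07] × [0.0252095] = 1.5924e-08
Weight by the priors:
  π_A·p_A = 0.25 × 7.62139e-05 = 1.90535e-05
  π_B·p_B = 0.37 × 0.000327505 = 0.000121177
  π_C·p_C = 0.38 × 1.5924e-08 = 6.05114e-09
Denominator: 1.90535e-05 + 0.000121177 + 6.05114e-09 = 0.000140236
P(Subgroup A | x) = 1.90535e-05 / 0.000140236 ≈ 0.1359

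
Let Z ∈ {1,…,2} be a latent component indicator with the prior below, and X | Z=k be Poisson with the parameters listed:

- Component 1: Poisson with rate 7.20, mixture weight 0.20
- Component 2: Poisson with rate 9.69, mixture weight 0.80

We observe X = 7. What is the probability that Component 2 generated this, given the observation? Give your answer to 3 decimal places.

0.726

Apply Bayes' rule: the posterior for each component is proportional to its prior times its likelihood at x.
Poisson probabilities:
  p_1 = 0.148586
  p_2 = 0.0985195
Prior × likelihood for each component:
  π_1·p_1 = 0.20 × 0.148586 = 0.0297171
  π_2·p_2 = 0.80 × 0.0985195 = 0.0788156
Denominator: 0.0297171 + 0.0788156 = 0.108533
Responsibility of Component 2: 0.0788156 / 0.108533 ≈ 0.726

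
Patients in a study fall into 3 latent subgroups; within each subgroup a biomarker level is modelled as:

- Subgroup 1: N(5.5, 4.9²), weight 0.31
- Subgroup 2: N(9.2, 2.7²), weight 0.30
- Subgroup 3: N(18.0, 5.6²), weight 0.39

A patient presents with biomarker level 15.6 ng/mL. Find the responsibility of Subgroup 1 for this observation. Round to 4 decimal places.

By Bayes' theorem, P(k | x) = P(Z=k) f_k(x) / Σ_j P(Z=j) f_j(x).
Component likelihoods at x = 15.6 ng/mL:
  f_1 = (1/(4.9·√(2π)))·exp(−(15.6−5.5)²/(2·4.9²)) = 0.081417·exp(-2.12432) = 0.00973043
  f_2 = (1/(2.7·√(2π)))·exp(−(15.6−9.2)²/(2·2.7²)) = 0.147756·exp(-2.80933) = 0.00890165
  f_3 = (1/(5.6·√(2π)))·exp(−(15.6−18.0)²/(2·5.6²)) = 0.071240·exp(-0.09184) = 0.0649887
Multiply by the mixture weights:
  P(Z=1)·f_1 = 0.31 × 0.00973043 = 0.00301643
  P(Z=2)·f_2 = 0.30 × 0.00890165 = 0.0026705
  P(Z=3)·f_3 = 0.39 × 0.0649887 = 0.0253456
Sum: 0.00301643 + 0.0026705 + 0.0253456 = 0.0310325
P(Subgroup 1 | the observation) = 0.00301643 / 0.0310325 ≈ 0.0972

0.0972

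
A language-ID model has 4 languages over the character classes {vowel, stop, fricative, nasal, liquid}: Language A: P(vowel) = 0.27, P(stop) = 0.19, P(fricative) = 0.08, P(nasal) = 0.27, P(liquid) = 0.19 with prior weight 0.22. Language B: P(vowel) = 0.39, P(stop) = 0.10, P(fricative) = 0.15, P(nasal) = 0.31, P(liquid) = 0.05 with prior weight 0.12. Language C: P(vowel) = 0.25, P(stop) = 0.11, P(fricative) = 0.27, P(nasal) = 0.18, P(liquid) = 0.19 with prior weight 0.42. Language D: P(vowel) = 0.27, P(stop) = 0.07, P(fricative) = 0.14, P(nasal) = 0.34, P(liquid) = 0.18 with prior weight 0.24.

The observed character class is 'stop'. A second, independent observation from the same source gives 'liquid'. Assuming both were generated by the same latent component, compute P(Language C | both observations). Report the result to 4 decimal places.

Apply Bayes' rule: the posterior for each component is proportional to its prior times its likelihood at x.
Since both observations come from the same component, the likelihood for component k is f_k(x₁)·f_k(x₂).
  L_A = [0.19] × [0.19] = 0.0361
  L_B = [0.1] × [0.05] = 0.005
  L_C = [0.11] × [0.19] = 0.0209
  L_D = [0.07] × [0.18] = 0.0126
Prior × likelihood for each component:
  w_A·L_A = 0.22 × 0.0361 = 0.007942
  w_B·L_B = 0.12 × 0.005 = 0.0006
  w_C·L_C = 0.42 × 0.0209 = 0.008778
  w_D·L_D = 0.24 × 0.0126 = 0.003024
Normaliser: 0.007942 + 0.0006 + 0.008778 + 0.003024 = 0.020344
So the posterior for Language C is 0.008778 / 0.020344 ≈ 0.4315.

0.4315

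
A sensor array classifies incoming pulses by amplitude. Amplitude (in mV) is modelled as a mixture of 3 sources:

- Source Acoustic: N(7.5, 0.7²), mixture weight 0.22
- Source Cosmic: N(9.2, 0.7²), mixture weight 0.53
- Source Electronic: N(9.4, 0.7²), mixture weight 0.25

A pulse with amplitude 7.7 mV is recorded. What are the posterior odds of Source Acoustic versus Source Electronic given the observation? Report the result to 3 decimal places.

16.124

Posterior odds = (π_i f_i(x)) / (π_j f_j(x)); the normalising sum cancels.
Normal densities:
  f_Acoustic = (1/(0.7·√(2π)))·exp(−(7.7−7.5)²/(2·0.7²)) = 0.569918·exp(-0.04082) = 0.547124
  f_Cosmic = (1/(0.7·√(2π)))·exp(−(7.7−9.2)²/(2·0.7²)) = 0.569918·exp(-2.29592) = 0.057373
  f_Electronic = (1/(0.7·√(2π)))·exp(−(7.7−9.4)²/(2·0.7²)) = 0.569918·exp(-2.94898) = 0.0298598
Odds = (0.22/0.25) × (0.547124/0.0298598) = 0.88 × 18.3231 ≈ 16.124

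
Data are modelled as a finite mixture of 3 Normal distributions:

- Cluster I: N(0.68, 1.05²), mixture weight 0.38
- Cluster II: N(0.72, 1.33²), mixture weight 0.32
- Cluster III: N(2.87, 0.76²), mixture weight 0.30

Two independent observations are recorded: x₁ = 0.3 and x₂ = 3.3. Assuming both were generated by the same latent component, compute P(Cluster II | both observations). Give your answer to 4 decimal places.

0.6239

P(component k | x) = w_k·f_k(x) / marginal(x), where marginal(x) = Σ_j w_j·f_j(x).
Since both observations come from the same component, the likelihood for component k is f_k(x₁)·f_k(x₂).
  L_I = [(1/(1.05·√(2π)))·exp(−(0.3−0.68)²/(2·1.05²)) = 0.379945·exp(-0.06549) = 0.355861] × [0.0168933] = 0.00601168
  L_II = [(1/(1.33·√(2π)))·exp(−(0.3−0.72)²/(2·1.33²)) = 0.299957·exp(-0.04986) = 0.285367] × [0.0457014] = 0.0130417
  L_III = [(1/(0.76·√(2π)))·exp(−(0.3−2.87)²/(2·0.76²)) = 0.524924·exp(-5.71754) = 0.00172584] × [0.447284] = 0.000771943
Prior × likelihood for each component:
  w_I·L_I = 0.38 × 0.00601168 = 0.00228444
  w_II·L_II = 0.32 × 0.0130417 = 0.00417334
  w_III·L_III = 0.30 × 0.000771943 = 0.000231583
Normaliser: 0.00228444 + 0.00417334 + 0.000231583 = 0.00668936
Responsibility of Cluster II: 0.00417334 / 0.00668936 ≈ 0.6239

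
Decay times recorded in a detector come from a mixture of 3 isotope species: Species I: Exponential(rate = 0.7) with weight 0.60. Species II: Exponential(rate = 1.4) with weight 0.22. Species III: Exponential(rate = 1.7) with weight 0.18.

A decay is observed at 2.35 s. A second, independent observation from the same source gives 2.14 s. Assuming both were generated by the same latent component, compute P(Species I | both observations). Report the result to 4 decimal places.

0.9232

The responsibility of component k is w_k f_k(x) divided by Σ_j w_j f_j(x).
Since both observations come from the same component, the likelihood for component k is f_k(x₁)·f_k(x₂).
  L_I = [0.7·e^(−0.7·2.35) = 0.7·e^(−1.6450) = 0.135109] × [0.156504] = 0.021145
  L_II = [1.4·e^(−1.4·2.35) = 1.4·e^(−3.2900) = 0.0521554] × [0.0699813] = 0.0036499
  L_III = [1.7·e^(−1.7·2.35) = 1.7·e^(−3.9950) = 0.0312927] × [0.0447183] = 0.00139936
Weight by the priors:
  w_I·L_I = 0.60 × 0.021145 = 0.012687
  w_II·L_II = 0.22 × 0.0036499 = 0.000802978
  w_III·L_III = 0.18 × 0.00139936 = 0.000251884
Sum: 0.012687 + 0.000802978 + 0.000251884 = 0.0137419
So the posterior for Species I is 0.012687 / 0.0137419 ≈ 0.9232.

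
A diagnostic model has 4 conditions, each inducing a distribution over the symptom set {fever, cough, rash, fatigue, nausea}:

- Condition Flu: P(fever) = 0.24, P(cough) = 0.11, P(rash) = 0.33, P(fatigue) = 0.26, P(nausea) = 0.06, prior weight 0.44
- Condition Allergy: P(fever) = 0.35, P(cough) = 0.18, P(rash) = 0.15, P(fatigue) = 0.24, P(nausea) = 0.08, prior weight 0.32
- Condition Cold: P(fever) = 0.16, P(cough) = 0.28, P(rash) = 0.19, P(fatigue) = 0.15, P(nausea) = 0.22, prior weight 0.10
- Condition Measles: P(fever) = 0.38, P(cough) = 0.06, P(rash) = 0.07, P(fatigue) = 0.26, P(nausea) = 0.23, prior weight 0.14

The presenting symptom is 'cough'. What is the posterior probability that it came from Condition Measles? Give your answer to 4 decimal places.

The responsibility of component k is π_k f_k(x) divided by Σ_j π_j f_j(x).
Evaluate each component's likelihood at the observed value:
  p_Flu = 0.11
  p_Allergy = 0.18
  p_Cold = 0.28
  p_Measles = 0.06
Weight by the priors:
  π_Flu·p_Flu = 0.44 × 0.11 = 0.0484
  π_Allergy·p_Allergy = 0.32 × 0.18 = 0.0576
  π_Cold·p_Cold = 0.10 × 0.28 = 0.028
  π_Measles·p_Measles = 0.14 × 0.06 = 0.0084
Evidence: 0.0484 + 0.0576 + 0.028 + 0.0084 = 0.1424
So the posterior for Condition Measles is 0.0084 / 0.1424 ≈ 0.0590.

0.0590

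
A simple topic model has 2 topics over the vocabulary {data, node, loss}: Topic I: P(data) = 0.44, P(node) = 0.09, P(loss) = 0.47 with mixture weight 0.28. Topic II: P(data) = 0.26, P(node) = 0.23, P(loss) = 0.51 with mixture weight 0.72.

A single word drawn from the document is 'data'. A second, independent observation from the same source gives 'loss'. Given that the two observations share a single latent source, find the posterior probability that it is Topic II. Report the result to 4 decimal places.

By Bayes' theorem, P(k | x) = P(Z=k) f_k(x) / Σ_j P(Z=j) f_j(x).
Since both observations come from the same component, the likelihood for component k is f_k(x₁)·f_k(x₂).
  p_I = [P(data | comp) = 0.44] × [0.47] = 0.2068
  p_II = [P(data | comp) = 0.26] × [0.51] = 0.1326
Unnormalised posteriors:
  P(Z=I)·p_I = 0.28 × 0.2068 = 0.057904
  P(Z=II)·p_II = 0.72 × 0.1326 = 0.095472
Sum: 0.057904 + 0.095472 = 0.153376
P(Topic II | x) ≈ 0.6225

0.6225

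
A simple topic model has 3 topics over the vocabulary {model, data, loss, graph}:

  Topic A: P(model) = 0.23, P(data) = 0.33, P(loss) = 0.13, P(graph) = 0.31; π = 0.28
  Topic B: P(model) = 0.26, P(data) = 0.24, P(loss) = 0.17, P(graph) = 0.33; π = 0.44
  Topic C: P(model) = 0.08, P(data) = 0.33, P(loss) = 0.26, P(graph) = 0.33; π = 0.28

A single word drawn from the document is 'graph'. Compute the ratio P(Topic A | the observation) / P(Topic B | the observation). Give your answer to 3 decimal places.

Since P(k|x) ∝ π_k f_k(x), the posterior odds are π_i f_i(x) / (π_j f_j(x)).
Categorical probabilities:
  p_A = P(graph | comp) = 0.31
  p_B = P(graph | comp) = 0.33
  p_C = P(graph | comp) = 0.33
Odds = (0.28/0.44) × (0.31/0.33) = 0.636364 × 0.939394 ≈ 0.598

0.598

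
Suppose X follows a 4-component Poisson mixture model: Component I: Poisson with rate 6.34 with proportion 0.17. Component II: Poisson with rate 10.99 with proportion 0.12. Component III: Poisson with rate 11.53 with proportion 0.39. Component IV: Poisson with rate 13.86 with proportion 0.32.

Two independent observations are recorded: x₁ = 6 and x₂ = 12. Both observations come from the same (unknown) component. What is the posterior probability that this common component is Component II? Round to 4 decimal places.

P(component k | x) = P(Z=k)·f_k(x) / marginal(x), where marginal(x) = Σ_j P(Z=j)·f_j(x).
Since both observations come from the same component, the likelihood for component k is f_k(x₁)·f_k(x₂).
  L_I = [0.159139] × [0.0155349] = 0.0024722
  L_II = [0.0412817] × [0.10933] = 0.00451332
  L_III = [0.0320795] × [0.113292] = 0.00363435
  L_IV = [0.00941728] × [0.100346] = 0.000944987
Multiply by the mixture weights:
  P(Z=I)·L_I = 0.17 × 0.0024722 = 0.000420274
  P(Z=II)·L_II = 0.12 × 0.00451332 = 0.000541599
  P(Z=III)·L_III = 0.39 × 0.00363435 = 0.0014174
  P(Z=IV)·L_IV = 0.32 × 0.000944987 = 0.000302396
Normaliser: 0.000420274 + 0.000541599 + 0.0014174 + 0.000302396 = 0.00268167
P(Component II | x) = 0.000541599 / 0.00268167 ≈ 0.2020

0.2020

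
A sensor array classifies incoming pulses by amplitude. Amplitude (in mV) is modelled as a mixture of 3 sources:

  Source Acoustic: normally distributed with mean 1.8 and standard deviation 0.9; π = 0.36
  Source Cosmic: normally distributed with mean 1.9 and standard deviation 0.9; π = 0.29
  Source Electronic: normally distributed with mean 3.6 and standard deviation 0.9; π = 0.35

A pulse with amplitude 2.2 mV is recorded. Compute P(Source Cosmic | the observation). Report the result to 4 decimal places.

P(component k | x) = π_k·f_k(x) / marginal(x), where marginal(x) = Σ_j π_j·f_j(x).
Normal densities:
  f_Acoustic = (1/(0.9·√(2π)))·exp(−(2.2−1.8)²/(2·0.9²)) = 0.443269·exp(-0.09877) = 0.401582
  f_Cosmic = (1/(0.9·√(2π)))·exp(−(2.2−1.9)²/(2·0.9²)) = 0.443269·exp(-0.05556) = 0.419315
  f_Electronic = (1/(0.9·√(2π)))·exp(−(2.2−3.6)²/(2·0.9²)) = 0.443269·exp(-1.20988) = 0.132198
Prior × likelihood for each component:
  π_Acoustic·f_Acoustic = 0.36 × 0.401582 = 0.14457
  π_Cosmic·f_Cosmic = 0.29 × 0.419315 = 0.121601
  π_Electronic·f_Electronic = 0.35 × 0.132198 = 0.0462693
Denominator: 0.14457 + 0.121601 + 0.0462693 = 0.31244
Responsibility of Source Cosmic: 0.121601 / 0.31244 ≈ 0.3892

0.3892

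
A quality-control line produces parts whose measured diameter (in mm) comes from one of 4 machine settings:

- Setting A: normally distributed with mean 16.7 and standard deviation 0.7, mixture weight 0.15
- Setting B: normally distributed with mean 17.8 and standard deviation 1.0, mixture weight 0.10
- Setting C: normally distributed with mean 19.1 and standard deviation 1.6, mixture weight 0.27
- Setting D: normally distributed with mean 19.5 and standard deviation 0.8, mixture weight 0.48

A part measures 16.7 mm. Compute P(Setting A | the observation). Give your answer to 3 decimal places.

Apply Bayes' rule: the posterior for each component is proportional to its prior times its likelihood at x.
Normal densities:
  L_A = 0.569918
  L_B = 0.217852
  L_C = 0.0809485
  L_D = 0.00109085
Unnormalised posteriors:
  P(Z=A)·L_A = 0.15 × 0.569918 = 0.0854876
  P(Z=B)·L_B = 0.10 × 0.217852 = 0.0217852
  P(Z=C)·L_C = 0.27 × 0.0809485 = 0.0218561
  P(Z=D)·L_D = 0.48 × 0.00109085 = 0.00052361
Evidence: 0.0854876 + 0.0217852 + 0.0218561 + 0.00052361 = 0.129653
P(Setting A | x) ≈ 0.659

0.659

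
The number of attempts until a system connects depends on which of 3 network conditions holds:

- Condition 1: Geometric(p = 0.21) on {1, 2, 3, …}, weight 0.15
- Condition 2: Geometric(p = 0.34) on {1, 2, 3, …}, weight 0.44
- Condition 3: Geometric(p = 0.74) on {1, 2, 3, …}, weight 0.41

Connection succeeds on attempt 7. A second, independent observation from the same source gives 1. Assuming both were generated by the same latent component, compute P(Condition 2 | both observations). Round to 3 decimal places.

0.715

Posterior ∝ prior × likelihood, so P(k | x) ∝ w_k f_k(x); normalise over all components.
Since both observations come from the same component, the likelihood for component k is f_k(x₁)·f_k(x₂).
  L_1 = [0.0510484] × [0.21] = 0.0107202
  L_2 = [0.0281023] × [0.34] = 0.0095548
  L_3 = [0.000228598] × [0.74] = 0.000169162
Weight by the priors:
  w_1·L_1 = 0.15 × 0.0107202 = 0.00160802
  w_2·L_2 = 0.44 × 0.0095548 = 0.00420411
  w_3·L_3 = 0.41 × 0.000169162 = 6.93565e-05
Denominator: 0.00160802 + 0.00420411 + 6.93565e-05 = 0.00588149
So the posterior for Condition 2 is 0.00420411 / 0.00588149 ≈ 0.715.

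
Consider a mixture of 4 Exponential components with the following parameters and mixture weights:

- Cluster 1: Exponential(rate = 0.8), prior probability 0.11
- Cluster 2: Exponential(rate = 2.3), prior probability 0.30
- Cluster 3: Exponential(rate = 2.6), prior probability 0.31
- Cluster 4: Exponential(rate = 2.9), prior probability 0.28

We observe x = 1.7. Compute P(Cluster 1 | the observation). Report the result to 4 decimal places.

0.4345

The responsibility of component k is P(Z=k) f_k(x) divided by Σ_j P(Z=j) f_j(x).
Exponential densities:
  f_1 = 0.8·e^(−0.8·1.7) = 0.8·e^(−1.3600) = 0.205329
  f_2 = 2.3·e^(−2.3·1.7) = 2.3·e^(−3.9100) = 0.0460932
  f_3 = 2.6·e^(−2.6·1.7) = 2.6·e^(−4.4200) = 0.031289
  f_4 = 2.9·e^(−2.9·1.7) = 2.9·e^(−4.9300) = 0.0209569
Unnormalised posteriors:
  P(Z=1)·f_1 = 0.11 × 0.205329 = 0.0225861
  P(Z=2)·f_2 = 0.30 × 0.0460932 = 0.0138279
  P(Z=3)·f_3 = 0.31 × 0.031289 = 0.00969959
  P(Z=4)·f_4 = 0.28 × 0.0209569 = 0.00586792
Normaliser: 0.0225861 + 0.0138279 + 0.00969959 + 0.00586792 = 0.0519816
Responsibility of Cluster 1: 0.0225861 / 0.0519816 ≈ 0.4345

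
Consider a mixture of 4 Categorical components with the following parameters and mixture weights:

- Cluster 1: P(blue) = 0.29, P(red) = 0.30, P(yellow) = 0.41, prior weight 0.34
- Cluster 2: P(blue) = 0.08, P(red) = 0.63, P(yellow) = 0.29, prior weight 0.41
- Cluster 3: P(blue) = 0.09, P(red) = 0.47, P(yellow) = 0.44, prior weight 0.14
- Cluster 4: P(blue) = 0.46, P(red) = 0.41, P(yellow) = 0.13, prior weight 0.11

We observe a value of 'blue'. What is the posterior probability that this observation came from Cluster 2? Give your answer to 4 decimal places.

Posterior ∝ prior × likelihood, so P(k | x) ∝ P(Z=k) f_k(x); normalise over all components.
Component likelihoods at x = 'blue':
  L_1 = P(blue | comp) = 0.29
  L_2 = P(blue | comp) = 0.08
  L_3 = P(blue | comp) = 0.09
  L_4 = P(blue | comp) = 0.46
Prior × likelihood for each component:
  P(Z=1)·L_1 = 0.34 × 0.29 = 0.0986
  P(Z=2)·L_2 = 0.41 × 0.08 = 0.0328
  P(Z=3)·L_3 = 0.14 × 0.09 = 0.0126
  P(Z=4)·L_4 = 0.11 × 0.46 = 0.0506
Marginal: 0.0986 + 0.0328 + 0.0126 + 0.0506 = 0.1946
P(Cluster 2 | the observation) = 0.0328 / 0.1946 ≈ 0.1686

0.1686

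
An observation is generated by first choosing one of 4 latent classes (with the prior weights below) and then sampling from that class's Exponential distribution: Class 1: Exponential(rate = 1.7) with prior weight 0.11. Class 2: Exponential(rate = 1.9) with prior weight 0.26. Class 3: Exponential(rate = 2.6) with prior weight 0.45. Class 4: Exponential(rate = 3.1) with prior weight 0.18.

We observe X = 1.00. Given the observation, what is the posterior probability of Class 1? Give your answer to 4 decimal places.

0.1552

The responsibility of component k is w_k f_k(x) divided by Σ_j w_j f_j(x).
Component likelihoods at x = 1.00:
  L_1 = 1.7·e^(−1.7·1.00) = 1.7·e^(−1.7000) = 0.310562
  L_2 = 1.9·e^(−1.9·1.00) = 1.9·e^(−1.9000) = 0.28418
  L_3 = 2.6·e^(−2.6·1.00) = 2.6·e^(−2.6000) = 0.193111
  L_4 = 3.1·e^(−3.1·1.00) = 3.1·e^(−3.1000) = 0.139653
Unnormalised posteriors:
  w_1·L_1 = 0.11 × 0.310562 = 0.0341618
  w_2·L_2 = 0.26 × 0.28418 = 0.0738869
  w_3·L_3 = 0.45 × 0.193111 = 0.0869001
  w_4·L_4 = 0.18 × 0.139653 = 0.0251375
Sum: 0.0341618 + 0.0738869 + 0.0869001 + 0.0251375 = 0.220086
So the posterior for Class 1 is 0.0341618 / 0.220086 ≈ 0.1552.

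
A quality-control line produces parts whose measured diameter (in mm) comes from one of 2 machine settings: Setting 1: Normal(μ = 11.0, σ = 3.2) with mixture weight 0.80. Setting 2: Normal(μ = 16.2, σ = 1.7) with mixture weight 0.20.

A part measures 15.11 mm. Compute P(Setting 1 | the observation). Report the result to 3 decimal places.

0.534

Posterior ∝ prior × likelihood, so P(k | x) ∝ π_k f_k(x); normalise over all components.
Evaluate each component's likelihood at the observed value:
  f_1 = 0.0546449
  f_2 = 0.191069
Weight by the priors:
  π_1·f_1 = 0.80 × 0.0546449 = 0.0437159
  π_2·f_2 = 0.20 × 0.191069 = 0.0382138
Marginal: 0.0437159 + 0.0382138 = 0.0819298
P(Setting 1 | data) ≈ 0.534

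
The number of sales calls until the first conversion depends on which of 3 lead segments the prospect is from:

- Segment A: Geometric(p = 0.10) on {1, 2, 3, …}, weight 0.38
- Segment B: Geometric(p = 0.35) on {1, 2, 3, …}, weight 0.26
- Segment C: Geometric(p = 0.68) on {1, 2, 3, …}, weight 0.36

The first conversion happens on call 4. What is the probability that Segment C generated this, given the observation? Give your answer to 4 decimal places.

0.1321

The responsibility of component k is π_k f_k(x) divided by Σ_j π_j f_j(x).
Component likelihoods at x = 4:
  L_A = 0.0729
  L_B = 0.0961188
  L_C = 0.0222822
Weight by the priors:
  π_A·L_A = 0.38 × 0.0729 = 0.027702
  π_B·L_B = 0.26 × 0.0961188 = 0.0249909
  π_C·L_C = 0.36 × 0.0222822 = 0.00802161
Denominator: 0.027702 + 0.0249909 + 0.00802161 = 0.0607145
Responsibility of Segment C: 0.00802161 / 0.0607145 ≈ 0.1321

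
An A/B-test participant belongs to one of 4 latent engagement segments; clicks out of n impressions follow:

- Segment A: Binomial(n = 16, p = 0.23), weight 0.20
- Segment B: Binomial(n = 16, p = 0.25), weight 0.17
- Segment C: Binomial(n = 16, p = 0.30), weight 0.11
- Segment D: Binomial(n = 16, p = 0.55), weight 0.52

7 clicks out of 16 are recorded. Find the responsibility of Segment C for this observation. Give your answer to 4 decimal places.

0.1157

Posterior ∝ prior × likelihood, so P(k | x) ∝ π_k f_k(x); normalise over all components.
Binomial probabilities:
  L_A = 0.0370627
  L_B = 0.0524273
  L_C = 0.100962
  L_D = 0.131788
Multiply by the mixture weights:
  π_A·L_A = 0.20 × 0.0370627 = 0.00741255
  π_B·L_B = 0.17 × 0.0524273 = 0.00891264
  π_C·L_C = 0.11 × 0.100962 = 0.0111058
  π_D·L_D = 0.52 × 0.131788 = 0.06853
Evidence: 0.00741255 + 0.00891264 + 0.0111058 + 0.06853 = 0.095961
So the posterior for Segment C is 0.0111058 / 0.095961 ≈ 0.1157.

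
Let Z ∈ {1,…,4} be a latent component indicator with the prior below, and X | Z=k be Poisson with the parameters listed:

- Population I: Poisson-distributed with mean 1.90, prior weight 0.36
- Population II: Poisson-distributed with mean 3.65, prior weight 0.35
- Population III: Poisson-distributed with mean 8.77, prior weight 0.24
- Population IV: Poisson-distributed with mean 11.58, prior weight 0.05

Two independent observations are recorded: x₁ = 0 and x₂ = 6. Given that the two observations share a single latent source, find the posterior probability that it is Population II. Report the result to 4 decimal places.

0.5944

P(component k | x) = π_k·f_k(x) / marginal(x), where marginal(x) = Σ_j π_j·f_j(x).
Since both observations come from the same component, the likelihood for component k is f_k(x₁)·f_k(x₂).
  L_I = [e^(−1.90)·1.90^0/0! = 0.149569] × [0.00977304] = 0.00146174
  L_II = [e^(−3.65)·3.65^0/0! = 0.0259911] × [0.0853591] = 0.00221858
  L_III = [e^(−8.77)·8.77^0/0! = 0.000155324] × [0.0981527] = 1.52454e-05
  L_IV = [e^(−11.58)·11.58^0/0! = 9.35125e-06] × [0.0313176] = 2.92859e-07
Weight by the priors:
  π_I·L_I = 0.36 × 0.00146174 = 0.000526226
  π_II·L_II = 0.35 × 0.00221858 = 0.000776503
  π_III·L_III = 0.24 × 1.52454e-05 = 3.6589e-06
  π_IV·L_IV = 0.05 × 2.92859e-07 = 1.4643e-08
Denominator: 0.000526226 + 0.000776503 + 3.6589e-06 + 1.4643e-08 = 0.0013064
Responsibility of Population II: 0.000776503 / 0.0013064 ≈ 0.5944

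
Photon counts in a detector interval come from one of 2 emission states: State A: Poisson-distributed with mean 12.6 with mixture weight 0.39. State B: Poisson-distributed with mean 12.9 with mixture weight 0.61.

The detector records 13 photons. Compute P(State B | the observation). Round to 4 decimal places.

Apply Bayes' rule: the posterior for each component is proportional to its prior times its likelihood at x.
Component likelihoods at x = 13 photons:
  p_A = 0.109251
  p_B = 0.109897
Multiply by the mixture weights:
  P(Z=A)·p_A = 0.39 × 0.109251 = 0.042608
  P(Z=B)·p_B = 0.61 × 0.109897 = 0.0670374
Evidence: 0.042608 + 0.0670374 = 0.109645
Responsibility of State B: 0.0670374 / 0.109645 ≈ 0.6114

0.6114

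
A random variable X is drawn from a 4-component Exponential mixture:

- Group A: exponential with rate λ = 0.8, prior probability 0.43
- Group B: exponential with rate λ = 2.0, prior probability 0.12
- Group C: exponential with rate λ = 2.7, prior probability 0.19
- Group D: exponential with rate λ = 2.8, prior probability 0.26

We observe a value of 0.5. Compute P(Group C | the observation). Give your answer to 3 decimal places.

The responsibility of component k is π_k f_k(x) divided by Σ_j π_j f_j(x).
Exponential densities:
  f_A = 0.8·e^(−0.8·0.5) = 0.8·e^(−0.4000) = 0.536256
  f_B = 2.0·e^(−2.0·0.5) = 2.0·e^(−1.0000) = 0.735759
  f_C = 2.7·e^(−2.7·0.5) = 2.7·e^(−1.3500) = 0.699949
  f_D = 2.8·e^(−2.8·0.5) = 2.8·e^(−1.4000) = 0.690471
Unnormalised posteriors:
  π_A·f_A = 0.43 × 0.536256 = 0.23059
  π_B·f_B = 0.12 × 0.735759 = 0.0882911
  π_C·f_C = 0.19 × 0.699949 = 0.13299
  π_D·f_D = 0.26 × 0.690471 = 0.179523
Normaliser: 0.23059 + 0.0882911 + 0.13299 + 0.179523 = 0.631394
P(Group C | x) = 0.13299 / 0.631394 ≈ 0.211

0.211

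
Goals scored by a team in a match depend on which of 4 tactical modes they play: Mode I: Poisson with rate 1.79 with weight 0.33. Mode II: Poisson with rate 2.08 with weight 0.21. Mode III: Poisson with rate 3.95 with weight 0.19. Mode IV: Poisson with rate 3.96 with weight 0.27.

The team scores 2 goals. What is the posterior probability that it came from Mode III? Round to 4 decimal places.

0.1334

Apply Bayes' rule: the posterior for each component is proportional to its prior times its likelihood at x.
Component likelihoods at x = 2 goals:
  p_I = 0.267479
  p_II = 0.270249
  p_III = 0.150211
  p_IV = 0.14947
Multiply by the mixture weights:
  P(Z=I)·p_I = 0.33 × 0.267479 = 0.0882679
  P(Z=II)·p_II = 0.21 × 0.270249 = 0.0567523
  P(Z=III)·p_III = 0.19 × 0.150211 = 0.02854
  P(Z=IV)·p_IV = 0.27 × 0.14947 = 0.0403569
Denominator: 0.0882679 + 0.0567523 + 0.02854 + 0.0403569 = 0.213917
P(Mode III | data) = 0.02854 / 0.213917 ≈ 0.1334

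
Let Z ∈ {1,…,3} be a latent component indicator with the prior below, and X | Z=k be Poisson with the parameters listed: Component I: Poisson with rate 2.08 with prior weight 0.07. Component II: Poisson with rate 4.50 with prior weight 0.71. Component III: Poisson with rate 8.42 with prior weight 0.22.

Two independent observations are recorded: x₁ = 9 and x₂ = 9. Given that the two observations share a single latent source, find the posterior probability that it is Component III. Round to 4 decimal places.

0.9060

Apply Bayes' rule: the posterior for each component is proportional to its prior times its likelihood at x.
Since both observations come from the same component, the likelihood for component k is f_k(x₁)·f_k(x₂).
  f_I = [e^(−2.08)·2.08^9/9! = 0.000250885] × [0.000250885] = 6.29432e-08
  f_II = [e^(−4.50)·4.50^9/9! = 0.0231646] × [0.0231646] = 0.000536598
  f_III = [e^(−8.42)·8.42^9/9! = 0.129207] × [0.129207] = 0.0166945
Prior × likelihood for each component:
  π_I·f_I = 0.07 × 6.29432e-08 = 4.40603e-09
  π_II·f_II = 0.71 × 0.000536598 = 0.000380984
  π_III·f_III = 0.22 × 0.0166945 = 0.00367278
Marginal: 4.40603e-09 + 0.000380984 + 0.00367278 = 0.00405377
So the posterior for Component III is 0.00367278 / 0.00405377 ≈ 0.9060.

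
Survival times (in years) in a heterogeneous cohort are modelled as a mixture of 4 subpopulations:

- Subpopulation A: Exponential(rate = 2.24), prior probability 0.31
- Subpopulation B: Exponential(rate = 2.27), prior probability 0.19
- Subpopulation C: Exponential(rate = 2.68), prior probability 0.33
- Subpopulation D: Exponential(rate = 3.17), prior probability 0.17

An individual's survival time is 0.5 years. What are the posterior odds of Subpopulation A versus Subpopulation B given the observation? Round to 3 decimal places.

Only the two components matter; the odds are (P(Z=i) f_i(x)) / (P(Z=j) f_j(x)).
Evaluate each component's likelihood at the observed value:
  p_A = 2.24·e^(−2.24·0.5) = 2.24·e^(−1.1200) = 0.730867
  p_B = 2.27·e^(−2.27·0.5) = 2.27·e^(−1.1350) = 0.729628
  p_C = 2.68·e^(−2.68·0.5) = 2.68·e^(−1.3400) = 0.701746
  p_D = 3.17·e^(−3.17·0.5) = 3.17·e^(−1.5850) = 0.649685
Odds = (0.31/0.19) × (0.730867/0.729628) = 1.63158 × 1.0017 ≈ 1.634

1.634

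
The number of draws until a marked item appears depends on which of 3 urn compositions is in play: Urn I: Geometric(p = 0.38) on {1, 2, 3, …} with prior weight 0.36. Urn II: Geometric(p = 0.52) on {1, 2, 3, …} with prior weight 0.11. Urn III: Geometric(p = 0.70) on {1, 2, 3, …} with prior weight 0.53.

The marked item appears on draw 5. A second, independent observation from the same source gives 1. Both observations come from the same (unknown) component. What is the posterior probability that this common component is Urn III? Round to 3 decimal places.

0.185

The responsibility of component k is P(Z=k) f_k(x) divided by Σ_j P(Z=j) f_j(x).
Since both observations come from the same component, the likelihood for component k is f_k(x₁)·f_k(x₂).
  f_I = [0.0561501] × [0.38] = 0.021337
  f_II = [0.0276038] × [0.52] = 0.014354
  f_III = [0.00567] × [0.7] = 0.003969
Prior × likelihood for each component:
  P(Z=I)·f_I = 0.36 × 0.021337 = 0.00768133
  P(Z=II)·f_II = 0.11 × 0.014354 = 0.00157894
  P(Z=III)·f_III = 0.53 × 0.003969 = 0.00210357
Denominator: 0.00768133 + 0.00157894 + 0.00210357 = 0.0113638
So the posterior for Urn III is 0.00210357 / 0.0113638 ≈ 0.185.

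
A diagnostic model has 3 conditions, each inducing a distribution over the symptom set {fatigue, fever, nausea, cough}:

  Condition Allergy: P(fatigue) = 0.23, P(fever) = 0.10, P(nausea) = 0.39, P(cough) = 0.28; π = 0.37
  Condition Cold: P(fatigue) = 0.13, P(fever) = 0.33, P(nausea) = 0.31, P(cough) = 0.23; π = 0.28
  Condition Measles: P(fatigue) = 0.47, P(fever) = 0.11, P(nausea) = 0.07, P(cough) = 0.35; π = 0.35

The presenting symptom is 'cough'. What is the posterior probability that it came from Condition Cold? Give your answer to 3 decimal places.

Apply Bayes' rule: the posterior for each component is proportional to its prior times its likelihood at x.
Evaluate each component's likelihood at the observed value:
  L_Allergy = P(cough | comp) = 0.28
  L_Cold = P(cough | comp) = 0.23
  L_Measles = P(cough | comp) = 0.35
Unnormalised posteriors:
  π_Allergy·L_Allergy = 0.37 × 0.28 = 0.1036
  π_Cold·L_Cold = 0.28 × 0.23 = 0.0644
  π_Measles·L_Measles = 0.35 × 0.35 = 0.1225
Marginal: 0.1036 + 0.0644 + 0.1225 = 0.2905
So the posterior for Condition Cold is 0.0644 / 0.2905 ≈ 0.222.

0.222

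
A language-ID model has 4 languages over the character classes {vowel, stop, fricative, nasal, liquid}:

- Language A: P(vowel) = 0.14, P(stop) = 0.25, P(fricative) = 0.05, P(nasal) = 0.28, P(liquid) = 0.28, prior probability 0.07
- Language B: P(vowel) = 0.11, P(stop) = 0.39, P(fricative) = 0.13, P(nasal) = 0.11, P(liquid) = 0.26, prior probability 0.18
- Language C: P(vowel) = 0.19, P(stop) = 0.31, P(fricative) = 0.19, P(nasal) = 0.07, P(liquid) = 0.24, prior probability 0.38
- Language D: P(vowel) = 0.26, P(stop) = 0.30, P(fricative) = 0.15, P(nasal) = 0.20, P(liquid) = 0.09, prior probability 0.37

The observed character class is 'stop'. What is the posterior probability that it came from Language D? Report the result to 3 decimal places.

P(component k | x) = π_k·f_k(x) / marginal(x), where marginal(x) = Σ_j π_j·f_j(x).
Evaluate each component's likelihood at the observed value:
  L_A = P(stop | comp) = 0.25
  L_B = P(stop | comp) = 0.39
  L_C = P(stop | comp) = 0.31
  L_D = P(stop | comp) = 0.30
Prior × likelihood for each component:
  π_A·L_A = 0.07 × 0.25 = 0.0175
  π_B·L_B = 0.18 × 0.39 = 0.0702
  π_C·L_C = 0.38 × 0.31 = 0.1178
  π_D·L_D = 0.37 × 0.3 = 0.111
Sum: 0.0175 + 0.0702 + 0.1178 + 0.111 = 0.3165
So the posterior for Language D is 0.111 / 0.3165 ≈ 0.351.

0.351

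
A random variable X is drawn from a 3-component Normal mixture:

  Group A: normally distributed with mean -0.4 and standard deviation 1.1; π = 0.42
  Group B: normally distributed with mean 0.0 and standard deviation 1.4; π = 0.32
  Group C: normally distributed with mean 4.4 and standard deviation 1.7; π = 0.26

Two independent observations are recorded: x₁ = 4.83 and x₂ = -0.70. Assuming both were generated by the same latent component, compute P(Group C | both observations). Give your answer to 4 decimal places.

0.7186

By Bayes' theorem, P(k | x) = P(Z=k) f_k(x) / Σ_j P(Z=j) f_j(x).
Since both observations come from the same component, the likelihood for component k is f_k(x₁)·f_k(x₂).
  L_A = [(1/(1.1·√(2π)))·exp(−(4.83−-0.4)²/(2·1.1²)) = 0.362675·exp(-11.30285) = 4.47457e-06] × [0.349435] = 1.56357e-06
  L_B = [(1/(1.4·√(2π)))·exp(−(4.83−0.0)²/(2·1.4²)) = 0.284959·exp(-5.95125) = 0.000741629] × [0.251475] = 0.000186501
  L_C = [(1/(1.7·√(2π)))·exp(−(4.83−4.4)²/(2·1.7²)) = 0.234672·exp(-0.03199) = 0.227284] × [0.00260697] = 0.000592522
Weight by the priors:
  P(Z=A)·L_A = 0.42 × 1.56357e-06 = 6.56699e-07
  P(Z=B)·L_B = 0.32 × 0.000186501 = 5.96805e-05
  P(Z=C)·L_C = 0.26 × 0.000592522 = 0.000154056
Marginal: 6.56699e-07 + 5.96805e-05 + 0.000154056 = 0.000214393
Responsibility of Group C: 0.000154056 / 0.000214393 ≈ 0.7186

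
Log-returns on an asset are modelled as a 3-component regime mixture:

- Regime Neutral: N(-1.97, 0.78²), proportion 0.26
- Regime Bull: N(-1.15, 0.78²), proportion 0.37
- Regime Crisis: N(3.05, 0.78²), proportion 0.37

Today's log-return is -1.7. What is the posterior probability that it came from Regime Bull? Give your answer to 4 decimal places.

Posterior ∝ prior × likelihood, so P(k | x) ∝ P(Z=k) f_k(x); normalise over all components.
Evaluate each component's likelihood at the observed value:
  L_Neutral = (1/(0.78·√(2π)))·exp(−(-1.7−-1.97)²/(2·0.78²)) = 0.511464·exp(-0.05991) = 0.481722
  L_Bull = (1/(0.78·√(2π)))·exp(−(-1.7−-1.15)²/(2·0.78²)) = 0.511464·exp(-0.24860) = 0.398886
  L_Crisis = (1/(0.78·√(2π)))·exp(−(-1.7−3.05)²/(2·0.78²)) = 0.511464·exp(-18.54249) = 4.52809e-09
Prior × likelihood for each component:
  P(Z=Neutral)·L_Neutral = 0.26 × 0.481722 = 0.125248
  P(Z=Bull)·L_Bull = 0.37 × 0.398886 = 0.147588
  P(Z=Crisis)·L_Crisis = 0.37 × 4.52809e-09 = 1.67539e-09
Sum: 0.125248 + 0.147588 + 1.67539e-09 = 0.272835
P(Regime Bull | -1.7) = 0.147588 / 0.272835 ≈ 0.5409

0.5409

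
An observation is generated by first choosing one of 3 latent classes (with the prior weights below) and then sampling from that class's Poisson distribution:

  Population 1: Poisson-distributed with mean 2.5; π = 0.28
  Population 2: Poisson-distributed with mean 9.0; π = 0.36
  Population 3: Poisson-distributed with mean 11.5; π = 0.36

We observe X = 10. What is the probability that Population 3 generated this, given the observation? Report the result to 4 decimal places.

0.4875

Apply Bayes' rule: the posterior for each component is proportional to its prior times its likelihood at x.
Poisson probabilities:
  p_1 = e^(−2.5)·2.5^10/10! = 0.000215725
  p_2 = e^(−9.0)·9.0^10/10! = 0.11858
  p_3 = e^(−11.5)·11.5^10/10! = 0.112935
Weight by the priors:
  w_1·p_1 = 0.28 × 0.000215725 = 6.04031e-05
  w_2·p_2 = 0.36 × 0.11858 = 0.0426888
  w_3·p_3 = 0.36 × 0.112935 = 0.0406566
Denominator: 6.04031e-05 + 0.0426888 + 0.0406566 = 0.0834059
So the posterior for Population 3 is 0.0406566 / 0.0834059 ≈ 0.4875.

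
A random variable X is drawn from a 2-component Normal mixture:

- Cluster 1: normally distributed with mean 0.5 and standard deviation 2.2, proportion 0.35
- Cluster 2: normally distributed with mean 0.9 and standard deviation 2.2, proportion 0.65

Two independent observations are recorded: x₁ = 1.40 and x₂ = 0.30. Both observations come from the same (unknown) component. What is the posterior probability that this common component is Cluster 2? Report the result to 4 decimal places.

Posterior ∝ prior × likelihood, so P(k | x) ∝ π_k f_k(x); normalise over all components.
Since both observations come from the same component, the likelihood for component k is f_k(x₁)·f_k(x₂).
  p_1 = [0.166781] × [0.18059] = 0.0301189
  p_2 = [0.176714] × [0.174717] = 0.030875
Multiply by the mixture weights:
  π_1·p_1 = 0.35 × 0.0301189 = 0.0105416
  π_2·p_2 = 0.65 × 0.030875 = 0.0200688
Normaliser: 0.0105416 + 0.0200688 = 0.0306104
So the posterior for Cluster 2 is 0.0200688 / 0.0306104 ≈ 0.6556.

0.6556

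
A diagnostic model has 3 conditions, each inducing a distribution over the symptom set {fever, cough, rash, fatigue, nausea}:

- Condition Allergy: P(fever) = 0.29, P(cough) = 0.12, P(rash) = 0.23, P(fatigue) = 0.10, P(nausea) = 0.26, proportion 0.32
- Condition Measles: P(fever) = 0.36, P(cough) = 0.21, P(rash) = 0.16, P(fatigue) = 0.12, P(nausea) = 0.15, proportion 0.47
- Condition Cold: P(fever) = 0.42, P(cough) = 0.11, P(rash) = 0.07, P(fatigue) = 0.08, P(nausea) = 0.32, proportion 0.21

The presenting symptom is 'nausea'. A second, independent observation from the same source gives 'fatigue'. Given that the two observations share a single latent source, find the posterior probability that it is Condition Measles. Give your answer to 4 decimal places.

0.3818

Apply Bayes' rule: the posterior for each component is proportional to its prior times its likelihood at x.
Since both observations come from the same component, the likelihood for component k is f_k(x₁)·f_k(x₂).
  f_Allergy = [P(nausea | comp) = 0.26] × [0.1] = 0.026
  f_Measles = [P(nausea | comp) = 0.15] × [0.12] = 0.018
  f_Cold = [P(nausea | comp) = 0.32] × [0.08] = 0.0256
Unnormalised posteriors:
  π_Allergy·f_Allergy = 0.32 × 0.026 = 0.00832
  π_Measles·f_Measles = 0.47 × 0.018 = 0.00846
  π_Cold·f_Cold = 0.21 × 0.0256 = 0.005376
Denominator: 0.00832 + 0.00846 + 0.005376 = 0.022156
Responsibility of Condition Measles: 0.00846 / 0.022156 ≈ 0.3818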